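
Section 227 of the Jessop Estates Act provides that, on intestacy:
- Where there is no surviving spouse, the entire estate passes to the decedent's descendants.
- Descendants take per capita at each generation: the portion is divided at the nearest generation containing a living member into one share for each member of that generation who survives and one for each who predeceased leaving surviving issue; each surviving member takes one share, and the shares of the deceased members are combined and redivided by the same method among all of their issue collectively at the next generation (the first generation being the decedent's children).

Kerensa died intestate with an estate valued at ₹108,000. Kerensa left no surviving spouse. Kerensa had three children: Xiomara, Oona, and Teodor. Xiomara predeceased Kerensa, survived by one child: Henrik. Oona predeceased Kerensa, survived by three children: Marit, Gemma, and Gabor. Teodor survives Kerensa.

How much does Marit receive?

The entire ₹108,000 passes to the descendants.
That amount (₹108,000) is divided at the children's generation into 3 shares of ₹36,000. Teodor takes ₹36,000. The 2 shares of the deceased (Xiomara and Oona) are combined into a pool of ₹72,000.
That pool (₹72,000) is divided at the grandchildren's generation equally among Henrik, Marit, Gemma, and Gabor: ₹18,000 each.

Marit receives ₹18,000.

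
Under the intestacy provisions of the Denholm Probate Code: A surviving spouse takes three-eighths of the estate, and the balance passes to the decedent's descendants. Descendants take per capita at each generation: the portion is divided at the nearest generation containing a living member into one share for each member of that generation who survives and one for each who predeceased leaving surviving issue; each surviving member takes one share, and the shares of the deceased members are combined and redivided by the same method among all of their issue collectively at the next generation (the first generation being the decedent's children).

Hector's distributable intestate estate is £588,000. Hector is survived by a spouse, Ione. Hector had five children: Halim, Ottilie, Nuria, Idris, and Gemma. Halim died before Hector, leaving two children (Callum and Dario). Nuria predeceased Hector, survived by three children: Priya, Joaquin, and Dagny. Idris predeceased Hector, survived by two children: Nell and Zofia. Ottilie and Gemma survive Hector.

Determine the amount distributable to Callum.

Ione takes three-eighths of £588,000 = £220,500. The remaining £367,500 passes to the descendants.
The descendants' portion (£367,500) is divided at the children's generation into 5 shares of £73,500. Ottilie and Gemma each take £73,500. The 3 shares of the deceased (Halim, Nuria, and Idris) are combined into a pool of £220,500.
That pool (£220,500) is divided at the grandchildren's generation equally among Callum, Dario, Priya, Joaquin, Dagny, Nell, and Zofia: £31,500 each.

Callum receives £31,500.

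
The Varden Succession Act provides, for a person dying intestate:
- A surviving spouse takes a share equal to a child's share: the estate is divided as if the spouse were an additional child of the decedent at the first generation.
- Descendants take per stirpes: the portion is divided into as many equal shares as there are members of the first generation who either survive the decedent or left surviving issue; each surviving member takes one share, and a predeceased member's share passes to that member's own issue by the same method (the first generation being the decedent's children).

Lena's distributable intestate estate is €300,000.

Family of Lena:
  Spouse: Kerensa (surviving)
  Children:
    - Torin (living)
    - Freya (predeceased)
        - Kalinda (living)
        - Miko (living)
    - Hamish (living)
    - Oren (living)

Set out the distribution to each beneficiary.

The spouse counts as an additional share at the children's level, so there are 5 primary shares of €60,000. Kerensa takes one such share (€60,000).
The children's combined portion (€240,000) is divided into 4 shares of €60,000: Torin, Hamish, and Oren each take €60,000; Freya's €60,000 share passes to Freya's issue.
Freya's share (€60,000) is divided into 2 shares of €30,000: Kalinda and Miko each take €30,000.

Kerensa: €60,000; Torin: €60,000; Kalinda: €30,000; Miko: €30,000; Hamish: €60,000; Oren: €60,000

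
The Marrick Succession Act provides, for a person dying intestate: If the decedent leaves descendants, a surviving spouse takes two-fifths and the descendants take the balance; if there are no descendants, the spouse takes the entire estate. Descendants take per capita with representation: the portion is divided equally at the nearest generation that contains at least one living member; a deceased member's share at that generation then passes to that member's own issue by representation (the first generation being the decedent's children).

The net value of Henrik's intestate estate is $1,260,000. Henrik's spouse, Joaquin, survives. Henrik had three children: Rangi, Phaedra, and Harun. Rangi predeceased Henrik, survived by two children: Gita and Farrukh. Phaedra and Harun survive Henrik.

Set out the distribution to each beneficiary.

Joaquin: $504,000; Gita: $126,000; Farrukh: $126,000; Phaedra: $252,000; Harun: $252,000

Joaquin takes two-fifths of $1,260,000 = $504,000. The remaining $756,000 passes to the descendants.
The descendants' portion ($756,000) is divided into 3 shares of $252,000: Phaedra and Harun each take $252,000; Rangi's $252,000 share passes to Rangi's issue.
Rangi's share ($252,000) is divided into 2 shares of $126,000: Gita and Farrukh each take $126,000.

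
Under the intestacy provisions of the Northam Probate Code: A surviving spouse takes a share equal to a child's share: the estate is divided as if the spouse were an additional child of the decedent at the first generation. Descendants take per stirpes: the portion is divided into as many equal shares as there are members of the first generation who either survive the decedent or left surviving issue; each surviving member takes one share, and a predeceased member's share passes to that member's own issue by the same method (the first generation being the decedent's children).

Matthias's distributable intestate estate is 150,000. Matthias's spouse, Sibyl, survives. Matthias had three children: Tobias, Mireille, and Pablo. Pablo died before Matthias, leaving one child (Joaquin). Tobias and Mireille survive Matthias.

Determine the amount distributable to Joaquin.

The spouse counts as an additional share at the children's level, so there are 4 primary shares of 37,500. Sibyl takes one such share (37,500).
The children's combined portion (112,500) is divided into 3 shares of 37,500: Tobias and Mireille each take 37,500; Pablo's 37,500 share passes to Pablo's issue.
Pablo's share (37,500) passes entirely to Joaquin.

Joaquin receives 37,500.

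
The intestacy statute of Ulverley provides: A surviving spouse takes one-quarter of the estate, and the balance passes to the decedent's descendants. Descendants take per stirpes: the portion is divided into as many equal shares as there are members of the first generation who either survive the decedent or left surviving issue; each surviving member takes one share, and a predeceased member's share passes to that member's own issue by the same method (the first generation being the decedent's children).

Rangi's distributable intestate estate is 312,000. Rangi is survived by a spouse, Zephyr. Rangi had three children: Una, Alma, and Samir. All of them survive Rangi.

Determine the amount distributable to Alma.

Zephyr takes one-quarter of 312,000 = 78,000. The remaining 234,000 passes to the descendants.
The descendants' portion (234,000) is divided into 3 shares of 78,000: Una, Alma, and Samir each take 78,000.

Alma receives 78,000.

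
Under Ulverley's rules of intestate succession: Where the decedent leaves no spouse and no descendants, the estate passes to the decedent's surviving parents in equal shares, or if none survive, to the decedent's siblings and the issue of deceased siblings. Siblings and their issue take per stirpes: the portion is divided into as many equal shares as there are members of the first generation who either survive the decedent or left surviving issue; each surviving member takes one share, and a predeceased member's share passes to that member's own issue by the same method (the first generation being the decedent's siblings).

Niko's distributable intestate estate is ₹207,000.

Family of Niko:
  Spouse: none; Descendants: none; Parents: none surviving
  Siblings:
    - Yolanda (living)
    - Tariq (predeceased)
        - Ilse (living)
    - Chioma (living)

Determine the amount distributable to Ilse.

The entire ₹207,000 passes to the siblings and their issue.
That amount (₹207,000) is divided into 3 shares of ₹69,000: Yolanda and Chioma each take ₹69,000; Tariq's ₹69,000 share passes to Tariq's issue.
Tariq's share (₹69,000) passes entirely to Ilse.

Ilse receives ₹69,000.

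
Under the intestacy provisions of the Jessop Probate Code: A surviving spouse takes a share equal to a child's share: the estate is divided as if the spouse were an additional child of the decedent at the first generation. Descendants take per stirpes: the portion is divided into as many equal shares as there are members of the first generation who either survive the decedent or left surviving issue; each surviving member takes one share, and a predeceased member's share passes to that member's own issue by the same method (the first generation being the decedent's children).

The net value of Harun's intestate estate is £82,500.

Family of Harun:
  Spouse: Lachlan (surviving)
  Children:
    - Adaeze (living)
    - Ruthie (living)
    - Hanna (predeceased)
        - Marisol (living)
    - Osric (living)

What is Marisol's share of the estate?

The spouse counts as an additional share at the children's level, so there are 5 primary shares of £16,500. Lachlan takes one such share (£16,500).
The children's combined portion (£66,000) is divided into 4 shares of £16,500: Adaeze, Ruthie, and Osric each take £16,500; Hanna's £16,500 share passes to Hanna's issue.
Hanna's share (£16,500) passes entirely to Marisol.

Marisol receives £16,500.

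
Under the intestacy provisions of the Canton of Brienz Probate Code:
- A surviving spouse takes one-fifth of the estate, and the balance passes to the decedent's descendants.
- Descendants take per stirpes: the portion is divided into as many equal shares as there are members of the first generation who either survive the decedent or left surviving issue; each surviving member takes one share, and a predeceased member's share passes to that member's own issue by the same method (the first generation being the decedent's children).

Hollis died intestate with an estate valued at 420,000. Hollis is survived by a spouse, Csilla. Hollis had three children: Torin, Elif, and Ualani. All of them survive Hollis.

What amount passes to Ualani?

Csilla takes one-fifth of 420,000 = 84,000. The remaining 336,000 passes to the descendants.
The descendants' portion (336,000) is divided into 3 shares of 112,000: Torin, Elif, and Ualani each take 112,000.

Ualani receives 112,000.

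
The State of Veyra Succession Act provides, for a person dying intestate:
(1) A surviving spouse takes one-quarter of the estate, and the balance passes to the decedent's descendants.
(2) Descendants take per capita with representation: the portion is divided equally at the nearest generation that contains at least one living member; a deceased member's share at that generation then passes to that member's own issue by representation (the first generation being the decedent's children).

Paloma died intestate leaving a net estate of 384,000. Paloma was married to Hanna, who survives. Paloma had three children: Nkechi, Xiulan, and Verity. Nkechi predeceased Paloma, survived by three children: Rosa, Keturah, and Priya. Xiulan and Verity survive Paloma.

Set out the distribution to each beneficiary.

Hanna: 96,000; Rosa: 32,000; Keturah: 32,000; Priya: 32,000; Xiulan: 96,000; Verity: 96,000

Hanna takes one-quarter of 384,000 = 96,000. The remaining 288,000 passes to the descendants.
The descendants' portion (288,000) is divided into 3 shares of 96,000: Xiulan and Verity each take 96,000; Nkechi's 96,000 share passes to Nkechi's issue.
Nkechi's share (96,000) is divided into 3 shares of 32,000: Rosa, Keturah, and Priya each take 32,000.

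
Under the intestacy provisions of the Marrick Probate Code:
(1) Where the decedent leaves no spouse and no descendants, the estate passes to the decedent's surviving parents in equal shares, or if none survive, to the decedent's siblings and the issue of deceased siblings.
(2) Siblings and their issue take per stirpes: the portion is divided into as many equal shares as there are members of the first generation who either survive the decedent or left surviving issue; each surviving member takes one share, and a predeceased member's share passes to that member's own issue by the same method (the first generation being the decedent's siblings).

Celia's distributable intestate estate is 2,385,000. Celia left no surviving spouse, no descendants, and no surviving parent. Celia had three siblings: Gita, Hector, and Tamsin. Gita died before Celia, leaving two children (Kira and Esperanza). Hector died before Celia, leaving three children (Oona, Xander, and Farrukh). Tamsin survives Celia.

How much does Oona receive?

The entire 2,385,000 passes to the siblings and their issue.
That amount (2,385,000) is divided into 3 shares of 795,000: Tamsin takes 795,000; Gita's 795,000 share passes to Gita's issue; Hector's 795,000 share passes to Hector's issue.
Gita's share (795,000) is divided into 2 shares of 397,500: Kira and Esperanza each take 397,500.
Hector's share (795,000) is divided into 3 shares of 265,000: Oona, Xander, and Farrukh each take 265,000.

Oona receives 265,000.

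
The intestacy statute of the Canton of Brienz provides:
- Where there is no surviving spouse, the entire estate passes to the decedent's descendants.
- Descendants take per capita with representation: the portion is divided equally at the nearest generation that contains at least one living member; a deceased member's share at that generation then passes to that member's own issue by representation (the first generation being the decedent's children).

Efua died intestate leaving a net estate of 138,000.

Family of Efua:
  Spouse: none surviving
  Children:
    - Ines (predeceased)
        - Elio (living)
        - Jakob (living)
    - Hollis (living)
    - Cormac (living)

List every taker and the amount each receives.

The entire 138,000 passes to the descendants.
That amount (138,000) is divided into 3 shares of 46,000: Hollis and Cormac each take 46,000; Ines's 46,000 share passes to Ines's issue.
Ines's share (46,000) is divided into 2 shares of 23,000: Elio and Jakob each take 23,000.

Elio: 23,000; Jakob: 23,000; Hollis: 46,000; Cormac: 46,000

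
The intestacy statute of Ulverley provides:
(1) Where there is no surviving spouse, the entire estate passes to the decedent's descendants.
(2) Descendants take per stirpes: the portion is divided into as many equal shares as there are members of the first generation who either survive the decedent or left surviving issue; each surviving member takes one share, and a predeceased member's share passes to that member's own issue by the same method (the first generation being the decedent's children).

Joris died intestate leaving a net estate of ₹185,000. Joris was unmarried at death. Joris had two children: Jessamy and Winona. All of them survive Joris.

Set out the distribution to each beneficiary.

Jessamy: ₹92,500; Winona: ₹92,500

The entire ₹185,000 passes to the descendants.
That amount (₹185,000) is divided into 2 shares of ₹92,500: Jessamy and Winona each take ₹92,500.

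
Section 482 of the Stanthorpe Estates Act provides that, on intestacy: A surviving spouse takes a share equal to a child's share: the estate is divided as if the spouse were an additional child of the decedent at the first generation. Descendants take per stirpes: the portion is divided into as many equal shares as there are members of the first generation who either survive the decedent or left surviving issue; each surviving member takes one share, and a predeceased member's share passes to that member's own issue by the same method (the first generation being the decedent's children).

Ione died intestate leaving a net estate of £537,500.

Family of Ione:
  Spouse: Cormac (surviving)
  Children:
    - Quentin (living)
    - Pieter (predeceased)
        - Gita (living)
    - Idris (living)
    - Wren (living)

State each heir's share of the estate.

The spouse counts as an additional share at the children's level, so there are 5 primary shares of £107,500. Cormac takes one such share (£107,500).
The children's combined portion (£430,000) is divided into 4 shares of £107,500: Quentin, Idris, and Wren each take £107,500; Pieter's £107,500 share passes to Pieter's issue.
Pieter's share (£107,500) passes entirely to Gita.

Cormac: £107,500; Quentin: £107,500; Gita: £107,500; Idris: £107,500; Wren: £107,500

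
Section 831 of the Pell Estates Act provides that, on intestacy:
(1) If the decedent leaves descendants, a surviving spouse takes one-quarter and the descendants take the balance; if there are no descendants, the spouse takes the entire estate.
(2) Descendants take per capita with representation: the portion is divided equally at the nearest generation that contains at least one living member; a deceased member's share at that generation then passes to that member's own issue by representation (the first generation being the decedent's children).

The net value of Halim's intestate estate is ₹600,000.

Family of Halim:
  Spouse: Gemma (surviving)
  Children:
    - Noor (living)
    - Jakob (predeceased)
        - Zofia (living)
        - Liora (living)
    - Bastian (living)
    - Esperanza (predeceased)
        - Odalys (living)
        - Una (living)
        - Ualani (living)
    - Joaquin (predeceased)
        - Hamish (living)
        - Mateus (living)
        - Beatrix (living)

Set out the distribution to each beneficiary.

Gemma: ₹150,000; Noor: ₹90,000; Zofia: ₹45,000; Liora: ₹45,000; Bastian: ₹90,000; Odalys: ₹30,000; Una: ₹30,000; Ualani: ₹30,000; Hamish: ₹30,000; Mateus: ₹30,000; Beatrix: ₹30,000

Gemma takes one-quarter of ₹600,000 = ₹150,000. The remaining ₹450,000 passes to the descendants.
The descendants' portion (₹450,000) is divided into 5 shares of ₹90,000: Noor and Bastian each take ₹90,000; Jakob's ₹90,000 share passes to Jakob's issue; Esperanza's ₹90,000 share passes to Esperanza's issue; Joaquin's ₹90,000 share passes to Joaquin's issue.
Jakob's share (₹90,000) is divided into 2 shares of ₹45,000: Zofia and Liora each take ₹45,000.
Esperanza's share (₹90,000) is divided into 3 shares of ₹30,000: Odalys, Una, and Ualani each take ₹30,000.
Joaquin's share (₹90,000) is divided into 3 shares of ₹30,000: Hamish, Mateus, and Beatrix each take ₹30,000.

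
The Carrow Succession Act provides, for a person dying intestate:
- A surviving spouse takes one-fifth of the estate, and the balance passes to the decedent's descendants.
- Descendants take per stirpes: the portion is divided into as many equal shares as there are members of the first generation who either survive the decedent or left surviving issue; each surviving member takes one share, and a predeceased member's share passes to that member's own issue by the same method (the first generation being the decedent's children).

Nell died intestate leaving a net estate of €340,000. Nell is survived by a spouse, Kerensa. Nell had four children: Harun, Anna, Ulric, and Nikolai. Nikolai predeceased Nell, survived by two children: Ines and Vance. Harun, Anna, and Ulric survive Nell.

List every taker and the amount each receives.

Kerensa: €68,000; Harun: €68,000; Anna: €68,000; Ulric: €68,000; Ines: €34,000; Vance: €34,000

Kerensa takes one-fifth of €340,000 = €68,000. The remaining €272,000 passes to the descendants.
The descendants' portion (€272,000) is divided into 4 shares of €68,000: Harun, Anna, and Ulric each take €68,000; Nikolai's €68,000 share passes to Nikolai's issue.
Nikolai's share (€68,000) is divided into 2 shares of €34,000: Ines and Vance each take €34,000.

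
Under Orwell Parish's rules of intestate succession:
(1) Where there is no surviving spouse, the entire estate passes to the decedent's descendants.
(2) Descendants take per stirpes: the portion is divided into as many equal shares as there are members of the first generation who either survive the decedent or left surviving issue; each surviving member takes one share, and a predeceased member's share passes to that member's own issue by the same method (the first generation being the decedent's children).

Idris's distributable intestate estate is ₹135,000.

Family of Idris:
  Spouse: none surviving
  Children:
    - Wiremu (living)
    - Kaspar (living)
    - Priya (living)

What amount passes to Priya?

The entire ₹135,000 passes to the descendants.
That amount (₹135,000) is divided into 3 shares of ₹45,000: Wiremu, Kaspar, and Priya each take ₹45,000.

Priya receives ₹45,000.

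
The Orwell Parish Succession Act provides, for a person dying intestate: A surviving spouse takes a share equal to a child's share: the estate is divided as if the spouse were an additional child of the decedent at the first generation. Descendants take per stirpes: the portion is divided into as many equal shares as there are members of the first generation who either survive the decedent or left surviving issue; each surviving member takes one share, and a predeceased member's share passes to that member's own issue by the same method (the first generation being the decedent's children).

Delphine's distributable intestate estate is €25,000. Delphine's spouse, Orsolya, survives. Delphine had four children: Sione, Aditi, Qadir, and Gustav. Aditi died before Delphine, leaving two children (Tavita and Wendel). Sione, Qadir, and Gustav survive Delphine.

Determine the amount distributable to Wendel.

The spouse counts as an additional share at the children's level, so there are 5 primary shares of €5,000. Orsolya takes one such share (€5,000).
The children's combined portion (€20,000) is divided into 4 shares of €5,000: Sione, Qadir, and Gustav each take €5,000; Aditi's €5,000 share passes to Aditi's issue.
Aditi's share (€5,000) is divided into 2 shares of €2,500: Tavita and Wendel each take €2,500.

Wendel receives €2,500.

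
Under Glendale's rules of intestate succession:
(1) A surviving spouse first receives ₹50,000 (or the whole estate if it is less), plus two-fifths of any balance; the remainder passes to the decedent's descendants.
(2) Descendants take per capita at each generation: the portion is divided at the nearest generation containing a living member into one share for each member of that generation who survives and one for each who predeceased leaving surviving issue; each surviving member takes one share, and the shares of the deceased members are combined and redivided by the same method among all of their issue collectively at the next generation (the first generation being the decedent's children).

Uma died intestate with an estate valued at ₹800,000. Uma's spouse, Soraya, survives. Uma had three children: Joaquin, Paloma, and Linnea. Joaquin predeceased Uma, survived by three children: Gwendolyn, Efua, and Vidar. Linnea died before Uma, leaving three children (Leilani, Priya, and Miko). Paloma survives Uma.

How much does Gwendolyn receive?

Gwendolyn receives ₹50,000.

Soraya first takes ₹50,000, leaving a balance of ₹750,000. Soraya then takes two-fifths of the balance (₹300,000), for a total of ₹350,000. The remaining ₹450,000 passes to the descendants.
The descendants' portion (₹450,000) is divided at the children's generation into 3 shares of ₹150,000. Paloma takes ₹150,000. The 2 shares of the deceased (Joaquin and Linnea) are combined into a pool of ₹300,000.
That pool (₹300,000) is divided at the grandchildren's generation equally among Gwendolyn, Efua, Vidar, Leilani, Priya, and Miko: ₹50,000 each.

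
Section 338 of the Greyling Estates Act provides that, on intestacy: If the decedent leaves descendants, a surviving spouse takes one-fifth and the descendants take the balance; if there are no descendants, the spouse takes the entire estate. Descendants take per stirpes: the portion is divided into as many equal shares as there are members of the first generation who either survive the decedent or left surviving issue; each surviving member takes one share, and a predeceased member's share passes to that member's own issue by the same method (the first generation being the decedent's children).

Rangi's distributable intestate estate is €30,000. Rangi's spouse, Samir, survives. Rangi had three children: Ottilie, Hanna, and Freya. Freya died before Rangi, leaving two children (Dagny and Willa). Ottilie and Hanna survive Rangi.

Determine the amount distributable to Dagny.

Dagny receives €4,000.

Samir takes one-fifth of €30,000 = €6,000. The remaining €24,000 passes to the descendants.
The descendants' portion (€24,000) is divided into 3 shares of €8,000: Ottilie and Hanna each take €8,000; Freya's €8,000 share passes to Freya's issue.
Freya's share (€8,000) is divided into 2 shares of €4,000: Dagny and Willa each take €4,000.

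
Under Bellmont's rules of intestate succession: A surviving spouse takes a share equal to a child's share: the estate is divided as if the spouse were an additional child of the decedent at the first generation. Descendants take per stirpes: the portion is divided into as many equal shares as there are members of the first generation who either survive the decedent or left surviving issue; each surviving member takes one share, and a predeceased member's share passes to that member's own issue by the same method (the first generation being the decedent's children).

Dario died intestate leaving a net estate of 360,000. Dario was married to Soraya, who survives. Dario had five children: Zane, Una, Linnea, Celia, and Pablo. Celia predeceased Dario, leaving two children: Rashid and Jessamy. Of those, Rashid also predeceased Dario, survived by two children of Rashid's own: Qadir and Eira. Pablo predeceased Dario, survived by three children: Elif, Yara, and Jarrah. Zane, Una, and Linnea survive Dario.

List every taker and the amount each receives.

Soraya: 60,000; Zane: 60,000; Una: 60,000; Linnea: 60,000; Qadir: 15,000; Eira: 15,000; Jessamy: 30,000; Elif: 20,000; Yara: 20,000; Jarrah: 20,000

The spouse counts as an additional share at the children's level, so there are 6 primary shares of 60,000. Soraya takes one such share (60,000).
The children's combined portion (300,000) is divided into 5 shares of 60,000: Zane, Una, and Linnea each take 60,000; Celia's 60,000 share passes to Celia's issue; Pablo's 60,000 share passes to Pablo's issue.
Celia's share (60,000) is divided into 2 shares of 30,000: Jessamy takes 30,000; Rashid's 30,000 share passes to Rashid's issue.
Rashid's share (30,000) is divided into 2 shares of 15,000: Qadir and Eira each take 15,000.
Pablo's share (60,000) is divided into 3 shares of 20,000: Elif, Yara, and Jarrah each take 20,000.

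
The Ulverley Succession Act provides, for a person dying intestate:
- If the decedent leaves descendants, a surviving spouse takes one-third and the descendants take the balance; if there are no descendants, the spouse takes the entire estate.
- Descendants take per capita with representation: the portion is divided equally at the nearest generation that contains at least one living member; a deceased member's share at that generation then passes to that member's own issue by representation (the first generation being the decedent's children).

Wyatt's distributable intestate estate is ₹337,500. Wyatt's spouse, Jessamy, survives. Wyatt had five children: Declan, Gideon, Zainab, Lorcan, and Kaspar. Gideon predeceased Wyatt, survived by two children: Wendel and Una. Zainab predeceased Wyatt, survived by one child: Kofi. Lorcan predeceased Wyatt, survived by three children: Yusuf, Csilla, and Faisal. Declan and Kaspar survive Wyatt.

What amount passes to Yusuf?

Yusuf receives ₹15,000.

Jessamy takes one-third of ₹337,500 = ₹112,500. The remaining ₹225,000 passes to the descendants.
The descendants' portion (₹225,000) is divided into 5 shares of ₹45,000: Declan and Kaspar each take ₹45,000; Gideon's ₹45,000 share passes to Gideon's issue; Zainab's ₹45,000 share passes to Zainab's issue; Lorcan's ₹45,000 share passes to Lorcan's issue.
Gideon's share (₹45,000) is divided into 2 shares of ₹22,500: Wendel and Una each take ₹22,500.
Zainab's share (₹45,000) passes entirely to Kofi.
Lorcan's share (₹45,000) is divided into 3 shares of ₹15,000: Yusuf, Csilla, and Faisal each take ₹15,000.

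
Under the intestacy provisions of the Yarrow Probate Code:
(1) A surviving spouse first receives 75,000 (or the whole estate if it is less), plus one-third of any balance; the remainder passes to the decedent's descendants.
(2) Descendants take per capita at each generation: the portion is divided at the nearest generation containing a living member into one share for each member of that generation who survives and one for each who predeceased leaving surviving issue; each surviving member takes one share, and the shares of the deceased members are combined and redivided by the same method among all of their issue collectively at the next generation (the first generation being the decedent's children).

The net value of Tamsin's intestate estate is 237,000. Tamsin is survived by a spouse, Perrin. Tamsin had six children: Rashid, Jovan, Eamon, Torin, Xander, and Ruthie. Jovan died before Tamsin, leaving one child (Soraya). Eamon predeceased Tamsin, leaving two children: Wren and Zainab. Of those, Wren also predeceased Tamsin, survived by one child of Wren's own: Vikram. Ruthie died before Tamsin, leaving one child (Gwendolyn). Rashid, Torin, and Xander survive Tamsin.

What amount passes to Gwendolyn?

Perrin first takes 75,000, leaving a balance of 162,000. Perrin then takes one-third of the balance (54,000), for a total of 129,000. The remaining 108,000 passes to the descendants.
The descendants' portion (108,000) is divided at the children's generation into 6 shares of 18,000. Rashid, Torin, and Xander each take 18,000. The 3 shares of the deceased (Jovan, Eamon, and Ruthie) are combined into a pool of 54,000.
That pool (54,000) is divided at the grandchildren's generation into 4 shares of 13,500. Soraya, Zainab, and Gwendolyn each take 13,500. The remaining share for the deceased Wren (13,500) is carried to the next generation.
That pool (13,500) passes entirely to Vikram, the sole taker at the great-grandchildren's generation.

Gwendolyn receives 13,500.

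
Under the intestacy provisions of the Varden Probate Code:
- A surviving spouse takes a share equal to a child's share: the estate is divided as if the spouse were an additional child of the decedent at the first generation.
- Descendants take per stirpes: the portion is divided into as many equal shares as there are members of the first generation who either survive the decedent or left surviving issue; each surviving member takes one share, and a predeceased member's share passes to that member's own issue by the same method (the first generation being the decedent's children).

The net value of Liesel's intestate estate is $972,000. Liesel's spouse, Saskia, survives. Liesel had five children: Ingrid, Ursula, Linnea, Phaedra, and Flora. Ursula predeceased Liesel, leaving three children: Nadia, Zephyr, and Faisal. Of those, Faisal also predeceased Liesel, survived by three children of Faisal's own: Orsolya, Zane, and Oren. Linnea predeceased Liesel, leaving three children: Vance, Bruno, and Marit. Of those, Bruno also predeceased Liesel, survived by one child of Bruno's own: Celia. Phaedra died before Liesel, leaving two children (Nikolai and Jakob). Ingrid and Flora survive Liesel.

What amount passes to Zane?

Zane receives $18,000.

The spouse counts as an additional share at the children's level, so there are 6 primary shares of $162,000. Saskia takes one such share ($162,000).
The children's combined portion ($810,000) is divided into 5 shares of $162,000: Ingrid and Flora each take $162,000; Ursula's $162,000 share passes to Ursula's issue; Linnea's $162,000 share passes to Linnea's issue; Phaedra's $162,000 share passes to Phaedra's issue.
Ursula's share ($162,000) is divided into 3 shares of $54,000: Nadia and Zephyr each take $54,000; Faisal's $54,000 share passes to Faisal's issue.
Faisal's share ($54,000) is divided into 3 shares of $18,000: Orsolya, Zane, and Oren each take $18,000.
Linnea's share ($162,000) is divided into 3 shares of $54,000: Vance and Marit each take $54,000; Bruno's $54,000 share passes to Bruno's issue.
Bruno's share ($54,000) passes entirely to Celia.
Phaedra's share ($162,000) is divided into 2 shares of $81,000: Nikolai and Jakob each take $81,000.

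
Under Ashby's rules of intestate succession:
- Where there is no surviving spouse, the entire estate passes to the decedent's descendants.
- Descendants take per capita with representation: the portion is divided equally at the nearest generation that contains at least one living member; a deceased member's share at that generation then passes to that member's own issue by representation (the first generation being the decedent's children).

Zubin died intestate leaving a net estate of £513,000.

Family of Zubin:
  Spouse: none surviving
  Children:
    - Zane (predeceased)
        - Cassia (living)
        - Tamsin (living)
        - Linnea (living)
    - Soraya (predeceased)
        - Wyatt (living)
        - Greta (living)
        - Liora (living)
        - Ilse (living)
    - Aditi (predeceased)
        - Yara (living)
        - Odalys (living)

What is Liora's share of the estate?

Liora receives £57,000.

The entire £513,000 passes to the descendants.
No child survives, so the initial division is made at the grandchildren's generation.
That amount (£513,000) is divided into 9 shares of £57,000: Cassia, Tamsin, Linnea, Wyatt, Greta, Liora, Ilse, Yara, and Odalys each take £57,000.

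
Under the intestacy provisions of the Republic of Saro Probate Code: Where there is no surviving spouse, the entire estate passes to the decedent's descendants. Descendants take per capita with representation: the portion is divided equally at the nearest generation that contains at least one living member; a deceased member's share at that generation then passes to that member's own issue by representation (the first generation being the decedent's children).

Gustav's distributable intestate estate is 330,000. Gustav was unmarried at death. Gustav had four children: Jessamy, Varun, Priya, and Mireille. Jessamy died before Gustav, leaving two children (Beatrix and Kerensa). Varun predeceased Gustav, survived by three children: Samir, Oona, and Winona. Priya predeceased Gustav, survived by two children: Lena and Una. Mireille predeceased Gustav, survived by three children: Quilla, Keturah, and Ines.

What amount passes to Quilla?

Quilla receives 33,000.

The entire 330,000 passes to the descendants.
No child survives, so the initial division is made at the grandchildren's generation.
That amount (330,000) is divided into 10 shares of 33,000: Beatrix, Kerensa, Samir, Oona, Winona, Lena, Una, Quilla, Keturah, and Ines each take 33,000.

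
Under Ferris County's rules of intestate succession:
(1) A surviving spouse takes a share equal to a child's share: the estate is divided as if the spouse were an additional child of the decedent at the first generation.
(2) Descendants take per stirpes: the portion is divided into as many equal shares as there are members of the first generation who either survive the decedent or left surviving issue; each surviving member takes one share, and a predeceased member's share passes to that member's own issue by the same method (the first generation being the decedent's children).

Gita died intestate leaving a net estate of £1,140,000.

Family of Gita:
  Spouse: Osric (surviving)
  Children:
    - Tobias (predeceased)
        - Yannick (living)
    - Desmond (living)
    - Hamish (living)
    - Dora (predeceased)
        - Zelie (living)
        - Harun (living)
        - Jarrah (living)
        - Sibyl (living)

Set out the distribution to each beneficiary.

Osric: £228,000; Yannick: £228,000; Desmond: £228,000; Hamish: £228,000; Zelie: £57,000; Harun: £57,000; Jarrah: £57,000; Sibyl: £57,000

The spouse counts as an additional share at the children's level, so there are 5 primary shares of £228,000. Osric takes one such share (£228,000).
The children's combined portion (£912,000) is divided into 4 shares of £228,000: Desmond and Hamish each take £228,000; Tobias's £228,000 share passes to Tobias's issue; Dora's £228,000 share passes to Dora's issue.
Tobias's share (£228,000) passes entirely to Yannick.
Dora's share (£228,000) is divided into 4 shares of £57,000: Zelie, Harun, Jarrah, and Sibyl each take £57,000.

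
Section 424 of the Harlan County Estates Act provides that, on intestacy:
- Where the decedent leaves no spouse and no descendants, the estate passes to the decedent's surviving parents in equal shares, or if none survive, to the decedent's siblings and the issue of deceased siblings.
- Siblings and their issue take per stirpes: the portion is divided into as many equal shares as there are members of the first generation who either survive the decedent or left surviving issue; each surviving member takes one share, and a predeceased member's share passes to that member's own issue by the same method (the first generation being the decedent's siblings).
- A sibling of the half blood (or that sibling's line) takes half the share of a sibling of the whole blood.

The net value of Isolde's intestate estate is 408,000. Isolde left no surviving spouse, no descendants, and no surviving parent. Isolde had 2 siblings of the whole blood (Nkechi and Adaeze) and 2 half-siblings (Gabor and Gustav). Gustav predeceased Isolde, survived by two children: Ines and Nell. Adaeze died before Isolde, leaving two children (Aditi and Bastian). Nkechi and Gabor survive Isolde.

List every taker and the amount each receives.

Nkechi: 136,000; Gabor: 68,000; Ines: 34,000; Nell: 34,000; Aditi: 68,000; Bastian: 68,000

The entire 408,000 passes to the siblings and their issue.
Counting each half-blood sibling's line as half a unit, there are 3 units in 408,000, so one unit is 136,000. Whole-blood lines (Nkechi and Adaeze) take 136,000 each; half-blood lines (Gabor and Gustav) take 68,000 each.
Gustav's share (68,000) is divided into 2 shares of 34,000: Ines and Nell each take 34,000.
Adaeze's share (136,000) is divided into 2 shares of 68,000: Aditi and Bastian each take 68,000.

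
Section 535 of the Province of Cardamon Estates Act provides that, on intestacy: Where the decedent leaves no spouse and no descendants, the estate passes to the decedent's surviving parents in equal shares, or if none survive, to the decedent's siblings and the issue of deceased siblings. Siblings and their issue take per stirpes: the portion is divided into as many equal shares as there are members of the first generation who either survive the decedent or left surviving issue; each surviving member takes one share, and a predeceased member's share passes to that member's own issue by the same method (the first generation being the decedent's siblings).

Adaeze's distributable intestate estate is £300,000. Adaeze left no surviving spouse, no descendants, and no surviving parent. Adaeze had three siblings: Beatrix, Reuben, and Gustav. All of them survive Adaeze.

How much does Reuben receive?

Reuben receives £100,000.

The entire £300,000 passes to the siblings and their issue.
That amount (£300,000) is divided into 3 shares of £100,000: Beatrix, Reuben, and Gustav each take £100,000.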